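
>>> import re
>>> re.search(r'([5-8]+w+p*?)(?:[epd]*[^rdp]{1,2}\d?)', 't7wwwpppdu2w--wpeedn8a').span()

(1, 11)

Pattern: one or more of a character in [5-8], then one or more of a literal 'w', then zero or more of a literal 'p' (lazy) (captured); then zero or more of one of [epd], then 1 to 2 of any character except [rdp], then optionally a digit (non-capturing group).
Unlike `match`, `search` isn't anchored — it looks for the pattern anywhere in the string.
The match spans [1:11] → '7wwwpppdu2'.
Captured: group 1 = '7www'.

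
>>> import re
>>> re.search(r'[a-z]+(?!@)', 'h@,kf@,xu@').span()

`(?!…)`/`(?<!…)` only lets a position through if the neighbouring text does NOT match; no characters are consumed.
Unlike `match`, `search` isn't anchored — it looks for the pattern anywhere in the string.
The match spans [3:4] → 'k'.

(3, 4)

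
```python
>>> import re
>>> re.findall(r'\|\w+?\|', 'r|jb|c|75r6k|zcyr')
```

['|jb|', '|75r6k|']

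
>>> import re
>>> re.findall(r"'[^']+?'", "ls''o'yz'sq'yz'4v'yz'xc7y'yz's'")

["'o'", "'sq'", "'4v'", "'xc7y'", "'s'"]

`findall` yields the raw match text (5 of them) because the pattern has no groups.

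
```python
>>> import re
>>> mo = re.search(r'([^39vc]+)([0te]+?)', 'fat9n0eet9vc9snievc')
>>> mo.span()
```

(0, 3)

The match spans [0:3] → 'fat'.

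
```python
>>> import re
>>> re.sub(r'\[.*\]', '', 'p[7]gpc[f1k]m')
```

'pm'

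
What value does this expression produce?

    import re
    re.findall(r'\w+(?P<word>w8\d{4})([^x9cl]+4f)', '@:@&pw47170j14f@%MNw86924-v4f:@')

[('w86924', '-v4f')]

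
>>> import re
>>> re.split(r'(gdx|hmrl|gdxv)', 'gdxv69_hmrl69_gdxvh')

['', 'gdx', 'v69_', 'hmrl', '69_', 'gdx', 'vh']

Alternation isn't longest-match — the leftmost alternative that fits at this position is chosen.
Matches to split on: at [0:3] → 'gdx'; at [7:11] → 'hmrl'; at [14:17] → 'gdx'.
`re.split` interleaves the captured-group text with the surrounding fragments.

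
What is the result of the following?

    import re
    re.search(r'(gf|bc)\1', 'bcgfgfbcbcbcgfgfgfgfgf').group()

`\1` has to match the exact text group 1 already captured.
`re.search` scans for the first position where the pattern succeeds.
The match spans [2:6] → 'gfgf'.
Captured: group 1 = 'gf'.

'gfgf'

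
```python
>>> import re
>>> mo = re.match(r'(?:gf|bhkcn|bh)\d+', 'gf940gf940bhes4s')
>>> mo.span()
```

With `match`, the pattern is implicitly anchored at the beginning.
The match spans [0:5] → 'gf940'.

(0, 5)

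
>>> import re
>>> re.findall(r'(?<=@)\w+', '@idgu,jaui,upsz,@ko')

Lookahead/lookbehind check context without consuming it, so the matched span excludes the asserted characters.
With no groups in the pattern, `findall` gives back each whole match — 2 here.

['idgu', 'ko']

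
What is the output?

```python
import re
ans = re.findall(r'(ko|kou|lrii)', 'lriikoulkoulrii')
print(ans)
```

['lrii', 'ko', 'ko', 'lrii']

Branches in `(...|...)` are attempted left-to-right; the first branch that allows the whole pattern to succeed is taken.
Scanning left to right: at [0:4] match 'lrii', group 1 = 'lrii'; at [4:6] match 'ko', group 1 = 'ko'; at [8:10] match 'ko', group 1 = 'ko'; at [11:15] match 'lrii', group 1 = 'lrii'.
One capturing group, so `findall` returns just the captured substring from each match — 4 in all.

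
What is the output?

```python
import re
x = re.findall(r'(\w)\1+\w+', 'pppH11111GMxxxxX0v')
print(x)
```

['p']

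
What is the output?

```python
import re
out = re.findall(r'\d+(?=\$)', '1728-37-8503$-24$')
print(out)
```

Because the assertion is zero-width, the text it checks is not consumed and won't appear in the result.
Scanning left to right: at [8:12] → '8503'; at [14:16] → '24'.
`findall` yields the raw match text (2 of them) because the pattern has no groups.

['8503', '24']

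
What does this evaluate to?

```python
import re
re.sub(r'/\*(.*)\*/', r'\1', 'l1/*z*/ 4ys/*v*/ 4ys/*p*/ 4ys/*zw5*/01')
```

Matches: at [2:36] → '/*z*/ 4ys/*v*/ 4ys/*p*/ 4ys/*zw5*/'.
`\1` in the replacement pulls in group 1's text for each match.

'l1z*/ 4ys/*v*/ 4ys/*p*/ 4ys/*zw501'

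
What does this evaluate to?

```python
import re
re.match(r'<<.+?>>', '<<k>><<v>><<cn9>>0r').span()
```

(0, 5)

A `+?`/`*?`/`{m,n}?` starts at its minimum and grows only as far as needed for what follows to match.
`re.match` won't scan ahead — the pattern has to work from the very first character.
The match spans [0:5] → '<<k>>'.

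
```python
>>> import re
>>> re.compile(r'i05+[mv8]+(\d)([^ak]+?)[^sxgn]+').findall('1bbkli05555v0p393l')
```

[('0', 'p')]

This matches the literal 'i0', then one or more of a literal '5', then one or more of one of [mv8]; then a digit (captured); then one or more of any character except [ak] (lazy) (captured); then one or more of any character except [sxgn].
A `+?`/`*?`/`{m,n}?` starts at its minimum and grows only as far as needed for what follows to match.
Walking the string: at [5:18] match 'i05555v0p393l', groups = ('0', 'p').
2 groups means the one result is a tuple of 2 captured strings — 1 here.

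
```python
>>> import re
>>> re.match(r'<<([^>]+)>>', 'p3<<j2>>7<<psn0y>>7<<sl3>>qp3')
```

None

With `match`, the pattern is implicitly anchored at the beginning.
Here the pattern fails at index 0, so the call returns None.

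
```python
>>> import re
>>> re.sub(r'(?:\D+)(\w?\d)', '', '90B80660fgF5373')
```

'9066073'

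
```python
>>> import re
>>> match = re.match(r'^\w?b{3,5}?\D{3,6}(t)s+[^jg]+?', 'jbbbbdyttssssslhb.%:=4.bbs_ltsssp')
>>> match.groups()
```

('t',)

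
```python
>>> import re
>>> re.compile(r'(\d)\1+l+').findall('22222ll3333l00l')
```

The backreference `\1` re-matches whatever the first group consumed, character for character.
With a single group, `findall` returns only what that group captured — 3 items.

['2', '3', '0']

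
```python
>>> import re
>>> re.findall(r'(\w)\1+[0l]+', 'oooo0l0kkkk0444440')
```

The backreference `\1` re-matches whatever the first group consumed, character for character.
Walking the string: at [0:7] match 'oooo0l0', group 1 = 'o'; at [7:12] match 'kkkk0', group 1 = 'k'; at [12:18] match '444440', group 1 = '4'.
With a single group, `findall` returns only what that group captured — 3 items.

['o', 'k', '4']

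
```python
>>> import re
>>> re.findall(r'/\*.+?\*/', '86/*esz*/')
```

['/*esz*/']

Since nothing is captured, `findall` lists the 1 matched substring directly.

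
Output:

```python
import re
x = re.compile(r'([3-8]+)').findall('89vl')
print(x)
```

Pattern: one or more of a character in [3-8] (captured).
Scanning left to right: at [0:1] match '8', group 1 = '8'.
One capturing group, so `findall` returns just the captured substring from the one match — 1 in all.

['8']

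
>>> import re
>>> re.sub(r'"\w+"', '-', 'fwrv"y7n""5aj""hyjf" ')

Every occurrence is swapped for '-'.

'fwrv--- '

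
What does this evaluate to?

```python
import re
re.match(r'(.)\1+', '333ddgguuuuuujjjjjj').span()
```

The backreference `\1` re-matches whatever the first group consumed, character for character.
`match` is anchored at position 0; if the pattern doesn't fit there, it returns None.
The match spans [0:3] → '333'.
Captured: group 1 = '3'.

(0, 3)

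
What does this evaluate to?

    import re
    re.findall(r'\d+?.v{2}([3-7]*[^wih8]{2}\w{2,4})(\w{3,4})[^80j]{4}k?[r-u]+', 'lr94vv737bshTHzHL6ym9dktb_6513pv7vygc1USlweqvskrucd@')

[('737bshTHz', 'HL6y')]

Pattern: one or more of a digit (lazy), then any character, then exactly 2 of a literal 'v'; then zero or more of a character in [3-7], then exactly 2 of any character except [wih8], then 2 to 4 of a word character (captured); then 3 to 4 of a word character (captured); then exactly 4 of any character except [80j], then optionally a literal 'k', then one or more of a character in [r-u].
Matches: at [2:24] match '94vv737bshTHzHL6ym9dkt', groups = ('737bshTHz', 'HL6y').
With 2 capturing groups, `findall` returns a 2-tuple per match.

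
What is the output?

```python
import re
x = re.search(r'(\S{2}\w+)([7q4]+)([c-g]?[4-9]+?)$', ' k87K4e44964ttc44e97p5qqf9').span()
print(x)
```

(1, 26)

The pattern matches exactly 2 of a non-whitespace character, then one or more of a word character (captured); then one or more of one of [7q4] (captured); then optionally a character in [c-g], then one or more of a character in [4-9] (lazy) (captured); then anchored at the end.
The match spans [1:26] → 'k87K4e44964ttc44e97p5qqf9'.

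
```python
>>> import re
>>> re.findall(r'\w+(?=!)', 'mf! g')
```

The lookaround is zero-width — it requires the adjacent text to match without consuming it, so the asserted text isn't part of the match.
Since nothing is captured, `findall` lists the 1 matched substring directly.

['mf']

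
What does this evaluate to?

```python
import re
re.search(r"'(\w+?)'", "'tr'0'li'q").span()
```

(0, 4)

`search` walks the string left to right and returns the first match it finds.
The match spans [0:4] → "'tr'".
Captured: group 1 = 'tr'.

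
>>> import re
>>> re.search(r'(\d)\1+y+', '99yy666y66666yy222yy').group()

The backreference `\1` re-matches whatever the first group consumed, character for character.
`re.search` scans for the first position where the pattern succeeds.
The match spans [0:4] → '99yy'.
Captured: group 1 = '9'.

'99yy'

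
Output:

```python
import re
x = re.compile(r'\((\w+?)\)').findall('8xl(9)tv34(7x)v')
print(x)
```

Matches: at [3:6] match '(9)', group 1 = '9'; at [10:14] match '(7x)', group 1 = '7x'.
With a single group, `findall` returns only what that group captured — 2 items.

['9', '7x']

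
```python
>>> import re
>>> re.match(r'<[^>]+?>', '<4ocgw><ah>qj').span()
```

(0, 7)

`match` is anchored at position 0; if the pattern doesn't fit there, it returns None.
The match spans [0:7] → '<4ocgw>'.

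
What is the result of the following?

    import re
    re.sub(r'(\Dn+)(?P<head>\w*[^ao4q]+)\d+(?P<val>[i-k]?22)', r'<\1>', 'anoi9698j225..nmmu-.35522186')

'<an>186'

This matches a non-digit, then one or more of a literal 'n' (captured); then zero or more of a word character, then one or more of any character except [ao4q] (captured as 'head'); then one or more of a digit; then optionally a character in [i-k], then the literal '22' (captured as 'val').
Matches: at [0:25] → 'anoi9698j225..nmmu-.35522'.
Each match is replaced using the text its own group 1 captured.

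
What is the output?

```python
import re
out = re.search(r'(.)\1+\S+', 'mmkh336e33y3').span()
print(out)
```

(0, 12)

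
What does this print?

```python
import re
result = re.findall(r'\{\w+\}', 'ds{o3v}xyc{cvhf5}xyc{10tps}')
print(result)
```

['{o3v}', '{cvhf5}', '{10tps}']

With no groups in the pattern, `findall` gives back each whole match — 3 here.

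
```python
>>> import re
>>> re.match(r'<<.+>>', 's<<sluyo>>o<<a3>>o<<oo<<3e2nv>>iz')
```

None

`re.match` only tries the pattern at the start of the string.
Here the string doesn't start with a match, so the call returns None.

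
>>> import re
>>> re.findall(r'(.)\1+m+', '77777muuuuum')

['7', 'u']

`\1` has to match the exact text group 1 already captured.
Walking the string: at [0:6] match '77777m', group 1 = '7'; at [6:12] match 'uuuuum', group 1 = 'u'.
`findall` collects group 1 from each match (2 total).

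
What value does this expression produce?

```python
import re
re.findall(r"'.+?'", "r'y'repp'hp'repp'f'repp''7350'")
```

["'y'", "'hp'", "'f'", "''7350'"]

The `?` after the quantifier makes it lazy — it takes as little as possible before letting the rest of the pattern try.
Scanning left to right: at [1:4] → "'y'"; at [8:12] → "'hp'"; at [16:19] → "'f'"; at [23:30] → "''7350'".
Since nothing is captured, `findall` lists the 4 matched substrings directly.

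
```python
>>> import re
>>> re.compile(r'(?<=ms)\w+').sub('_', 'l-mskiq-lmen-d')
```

Because the assertion is zero-width, the text it checks is not consumed and won't appear in the result.
Matches: at [4:7] → 'kiq'.
`sub` substitutes '_' at each match site.

'l-ms_-lmen-d'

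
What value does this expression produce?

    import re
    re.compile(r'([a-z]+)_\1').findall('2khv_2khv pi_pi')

['pi']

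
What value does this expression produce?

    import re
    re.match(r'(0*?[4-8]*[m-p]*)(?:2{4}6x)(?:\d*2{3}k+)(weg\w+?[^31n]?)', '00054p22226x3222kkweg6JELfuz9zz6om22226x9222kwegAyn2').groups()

('00054p', 'weg6J')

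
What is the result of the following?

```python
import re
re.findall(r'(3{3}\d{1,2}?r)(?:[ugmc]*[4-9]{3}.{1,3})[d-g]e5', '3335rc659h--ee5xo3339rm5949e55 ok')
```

['3335r']

This matches exactly 3 of the literal '3', then 1 to 2 of a digit (lazy), then a literal 'r' (captured); then zero or more of one of [ugmc], then exactly 3 of a character in [4-9], then 1 to 3 of any character (non-capturing group); then a character in [d-g], then the literal 'e5'.
One capturing group, so `findall` returns just the captured substring from the one match — 1 in all.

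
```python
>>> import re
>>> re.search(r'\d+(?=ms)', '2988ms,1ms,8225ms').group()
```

The positive lookaround only admits positions where the adjacent text matches; those characters stay outside the span.
The match spans [0:4] → '2988'.

'2988'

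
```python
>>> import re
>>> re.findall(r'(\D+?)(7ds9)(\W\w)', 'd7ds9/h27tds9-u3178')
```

[('d', '7ds9', '/h')]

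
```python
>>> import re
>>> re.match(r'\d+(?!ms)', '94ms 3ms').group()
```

Because the assertion is negative and zero-width, positions next to the forbidden text are skipped.
With `match`, the pattern is implicitly anchored at the beginning.
The match spans [0:1] → '9'.

'9'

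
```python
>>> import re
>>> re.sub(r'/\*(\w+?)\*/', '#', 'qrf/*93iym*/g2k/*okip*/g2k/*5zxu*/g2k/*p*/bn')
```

'qrf#g2k#g2k#g2k#bn'

Every occurrence is swapped for '#'.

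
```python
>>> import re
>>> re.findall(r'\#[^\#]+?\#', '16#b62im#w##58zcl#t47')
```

Walking the string: at [2:9] → '#b62im#'; at [11:18] → '#58zcl#'.
With no groups in the pattern, `findall` gives back each whole match — 2 here.

['#b62im#', '#58zcl#']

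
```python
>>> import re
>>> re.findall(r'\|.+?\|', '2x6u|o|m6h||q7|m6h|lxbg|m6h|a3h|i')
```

A non-greedy quantifier consumes as few characters as it can — just enough that the remainder of the pattern still matches from where it stops; whatever follows it matches normally.
Scanning left to right: at [4:7] → '|o|'; at [10:15] → '||q7|'; at [18:24] → '|lxbg|'; at [27:32] → '|a3h|'.
Since nothing is captured, `findall` lists the 4 matched substrings directly.

['|o|', '||q7|', '|lxbg|', '|a3h|']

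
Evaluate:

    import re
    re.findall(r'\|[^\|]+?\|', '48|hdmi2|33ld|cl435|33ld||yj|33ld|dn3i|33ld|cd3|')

Matches: at [2:9] → '|hdmi2|'; at [13:20] → '|cl435|'; at [25:29] → '|yj|'; at [33:39] → '|dn3i|'; at [43:48] → '|cd3|'.
Since nothing is captured, `findall` lists the 5 matched substrings directly.

['|hdmi2|', '|cl435|', '|yj|', '|dn3i|', '|cd3|']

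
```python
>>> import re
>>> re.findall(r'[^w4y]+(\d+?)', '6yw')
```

Pattern: one or more of any character except [w4y]; then one or more of a digit (lazy) (captured).
With a single group, `findall` returns only what that group captured — 0 items.
Nothing in the string satisfies the pattern, so the list is empty.

[]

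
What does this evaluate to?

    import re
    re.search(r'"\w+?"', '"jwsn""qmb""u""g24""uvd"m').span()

(0, 6)

`re.search` scans for the first position where the pattern succeeds.
The match spans [0:6] → '"jwsn"'.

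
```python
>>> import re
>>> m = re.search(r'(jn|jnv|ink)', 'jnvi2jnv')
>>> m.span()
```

(0, 2)

`|` is ordered: at each position the engine commits to the first alternative that works.
The match spans [0:2] → 'jn'.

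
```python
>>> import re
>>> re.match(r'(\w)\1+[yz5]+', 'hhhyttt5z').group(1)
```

'h'

The match spans [0:4] → 'hhhy'.
Captured: group 1 = 'h'.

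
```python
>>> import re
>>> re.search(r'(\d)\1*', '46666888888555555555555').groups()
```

`\1` has to match the exact text group 1 already captured.
`search` walks the string left to right and returns the first match it finds.
The match spans [0:1] → '4'.
Captured: group 1 = '4'.

('4',)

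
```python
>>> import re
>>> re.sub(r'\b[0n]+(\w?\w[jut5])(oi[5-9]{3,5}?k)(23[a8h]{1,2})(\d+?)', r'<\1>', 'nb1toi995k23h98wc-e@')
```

Pattern: a word boundary (`\b`, zero-width); then one or more of one of [0n]; then optionally a word character, then a word character, then one of [jut5] (captured); then the literal 'oi', then 3 to 5 of a character in [5-9] (lazy), then a literal 'k' (captured); then the literal '23', then 1 to 2 of one of [a8h] (captured); then one or more of a digit (lazy) (captured).
`\1` in the replacement pulls in group 1's text for each match.

'<b1t>8wc-e@'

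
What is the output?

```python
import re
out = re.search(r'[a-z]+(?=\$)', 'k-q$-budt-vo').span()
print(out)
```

(2, 3)

The `(?=…)`/`(?<=…)` assertion just peeks at neighbouring text; it doesn't advance the match position.
`re.search` scans for the first position where the pattern succeeds.
The match spans [2:3] → 'q'.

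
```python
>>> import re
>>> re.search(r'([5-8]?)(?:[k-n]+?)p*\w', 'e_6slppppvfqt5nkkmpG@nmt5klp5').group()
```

'lppppv'

The match spans [4:10] → 'lppppv'.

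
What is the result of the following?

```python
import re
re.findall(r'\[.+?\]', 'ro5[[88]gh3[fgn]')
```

['[[88]', '[fgn]']

A `+?`/`*?`/`{m,n}?` starts at its minimum and grows only as far as needed for what follows to match.
Scanning left to right: at [3:8] → '[[88]'; at [11:16] → '[fgn]'.
Since nothing is captured, `findall` lists the 2 matched substrings directly.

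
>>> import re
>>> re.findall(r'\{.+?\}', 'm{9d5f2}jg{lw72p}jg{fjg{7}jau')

Because the quantifier is non-greedy, it stops expanding at the earliest point where the rest of the pattern can succeed.
Walking the string: at [1:8] → '{9d5f2}'; at [10:17] → '{lw72p}'; at [19:26] → '{fjg{7}'.
No capturing groups, so `findall` returns the 3 full match strings.

['{9d5f2}', '{lw72p}', '{fjg{7}']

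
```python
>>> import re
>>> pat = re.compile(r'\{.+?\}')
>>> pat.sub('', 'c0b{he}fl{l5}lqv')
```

Each match is replaced by ''.

'c0bfllqv'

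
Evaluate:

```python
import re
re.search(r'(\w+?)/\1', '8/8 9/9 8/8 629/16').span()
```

`\1` has to match the exact text group 1 already captured.
The match spans [0:3] → '8/8'.

(0, 3)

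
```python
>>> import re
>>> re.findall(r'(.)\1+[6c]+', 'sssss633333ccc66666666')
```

After group 1 captures some text, `\1` only succeeds where that same text appears again.
`findall` collects group 1 from each match (2 total).

['s', '3']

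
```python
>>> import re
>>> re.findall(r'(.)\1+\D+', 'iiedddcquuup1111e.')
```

`\1` has to match the exact text group 1 already captured.
Matches: at [0:12] match 'iiedddcquuup', group 1 = 'i'; at [12:18] match '1111e.', group 1 = '1'.
Because there's exactly one group, `findall` drops the full match and keeps group 1 from each hit.

['i', '1']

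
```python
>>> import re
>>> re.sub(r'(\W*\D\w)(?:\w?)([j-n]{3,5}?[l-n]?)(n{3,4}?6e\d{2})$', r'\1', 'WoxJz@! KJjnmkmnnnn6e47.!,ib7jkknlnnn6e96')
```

Pattern: zero or more of a non-word character, then a non-digit, then a word character (captured); then optionally a word character (non-capturing group); then 3 to 5 of a character in [j-n] (lazy), then optionally a character in [l-n] (captured); then 3 to 4 of a literal 'n' (lazy), then the literal '6e', then exactly 2 of a digit (captured); then anchored at the end.
Matches: at [23:41] → '.!,ib7jkknlnnn6e96'.
`\1` in the replacement pulls in group 1's text for each match.

'WoxJz@! KJjnmkmnnnn6e47.!,ib'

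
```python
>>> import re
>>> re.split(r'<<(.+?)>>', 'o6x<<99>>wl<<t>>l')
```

Because the quantifier is non-greedy, it stops expanding at the earliest point where the rest of the pattern can succeed.
Matches to split on: at [3:9] → '<<99>>'; at [11:16] → '<<t>>'.
Because the pattern has a capturing group, `split` also inserts each captured text between the pieces.

['o6x', '99', 'wl', 't', 'l']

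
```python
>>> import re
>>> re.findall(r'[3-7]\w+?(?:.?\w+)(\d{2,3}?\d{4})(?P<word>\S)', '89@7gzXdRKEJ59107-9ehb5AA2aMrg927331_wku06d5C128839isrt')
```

[('128839', 'i')]

Pattern: a character in [3-7], then one or more of a word character (lazy); then optionally any character, then one or more of a word character (non-capturing group); then 2 to 3 of a digit (lazy), then exactly 4 of a digit (captured); then a non-whitespace character (captured as 'word').
With 2 capturing groups, `findall` returns a 2-tuple per match.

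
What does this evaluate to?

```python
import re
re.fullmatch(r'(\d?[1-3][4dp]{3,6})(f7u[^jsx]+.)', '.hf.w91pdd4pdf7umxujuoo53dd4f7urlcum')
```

`fullmatch` succeeds only if the pattern covers the string from start to end.
Here the string isn't matched end-to-end, so the call returns None.

None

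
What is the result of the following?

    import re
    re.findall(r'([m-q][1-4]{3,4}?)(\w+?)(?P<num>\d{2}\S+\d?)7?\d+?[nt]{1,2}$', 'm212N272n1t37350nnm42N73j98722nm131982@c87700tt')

[('m212', 'N', '272n1t37350nnm42N73j98722nm131982@c8770')]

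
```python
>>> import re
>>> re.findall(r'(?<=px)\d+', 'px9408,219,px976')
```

['9408', '976']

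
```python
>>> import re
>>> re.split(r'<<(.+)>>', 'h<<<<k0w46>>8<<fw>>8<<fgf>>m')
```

['h', '<<k0w46>>8<<fw>>8<<fgf', 'm']

Matches to split on: at [1:27] → '<<<<k0w46>>8<<fw>>8<<fgf>>'.
`re.split` interleaves the captured-group text with the surrounding fragments.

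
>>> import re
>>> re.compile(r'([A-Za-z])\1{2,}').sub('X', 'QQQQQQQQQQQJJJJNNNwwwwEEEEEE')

'XXXXX'

`\1` has to match the exact text group 1 already captured.
Matches: at [0:11] → 'QQQQQQQQQQQ'; at [11:15] → 'JJJJ'; at [15:18] → 'NNN'; at [18:22] → 'wwww'; at [22:28] → 'EEEEEE'.
Every occurrence is swapped for 'X'.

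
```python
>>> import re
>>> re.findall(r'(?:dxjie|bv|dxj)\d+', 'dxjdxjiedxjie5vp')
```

['dxjie5']

Walking the string: at [8:14] → 'dxjie5'.
No capturing groups, so `findall` returns the 1 full match string.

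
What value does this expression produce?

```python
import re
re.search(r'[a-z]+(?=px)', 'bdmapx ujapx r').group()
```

'bdma'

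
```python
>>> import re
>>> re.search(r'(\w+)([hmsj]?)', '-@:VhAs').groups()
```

('VhAs', '')

The match spans [3:7] → 'VhAs'.
Captured: group 1 = 'VhAs', group 2 = ''.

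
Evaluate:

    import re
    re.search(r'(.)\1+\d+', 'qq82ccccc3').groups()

A backreference is literal: `\1` must see the identical characters the first group matched.
Unlike `match`, `search` isn't anchored — it looks for the pattern anywhere in the string.
The match spans [0:4] → 'qq82'.
Captured: group 1 = 'q'.

('q',)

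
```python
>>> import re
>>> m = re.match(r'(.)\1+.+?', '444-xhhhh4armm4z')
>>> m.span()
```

(0, 4)

A backreference is literal: `\1` must see the identical characters the first group matched.
`re.match` won't scan ahead — the pattern has to work from the very first character.
The match spans [0:4] → '444-'.
Captured: group 1 = '4'.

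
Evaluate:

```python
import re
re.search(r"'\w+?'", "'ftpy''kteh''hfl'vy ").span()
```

(0, 6)

The match spans [0:6] → "'ftpy'".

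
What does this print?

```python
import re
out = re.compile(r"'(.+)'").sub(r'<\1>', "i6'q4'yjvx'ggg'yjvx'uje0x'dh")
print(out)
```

`\1` in the replacement pulls in group 1's text for each match.

i6<q4'yjvx'ggg'yjvx'uje0x>dh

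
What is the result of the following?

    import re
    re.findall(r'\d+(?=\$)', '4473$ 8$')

['4473', '8']

The positive lookaround only admits positions where the adjacent text matches; those characters stay outside the span.
Matches: at [0:4] → '4473'; at [6:7] → '8'.
Since nothing is captured, `findall` lists the 2 matched substrings directly.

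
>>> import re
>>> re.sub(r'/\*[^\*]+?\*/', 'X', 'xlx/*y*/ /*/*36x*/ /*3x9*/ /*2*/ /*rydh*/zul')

Each match is replaced by 'X'.

'xlxX /*X X X Xzul'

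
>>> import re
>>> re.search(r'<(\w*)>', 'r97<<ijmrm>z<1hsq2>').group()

The match spans [4:11] → '<ijmrm>'.

'<ijmrm>'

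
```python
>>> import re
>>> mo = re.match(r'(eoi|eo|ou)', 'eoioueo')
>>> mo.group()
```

'eoi'

The regex engine tests alternatives in the order written; an earlier branch that matches wins even if a later one would match more.
`re.match` won't scan ahead — the pattern has to work from the very first character.
The match spans [0:3] → 'eoi'.
Captured: group 1 = 'eoi'.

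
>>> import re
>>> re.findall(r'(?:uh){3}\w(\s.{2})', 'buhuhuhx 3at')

Because there's exactly one group, `findall` drops the full match and keeps group 1 from the one hit.

[' 3a']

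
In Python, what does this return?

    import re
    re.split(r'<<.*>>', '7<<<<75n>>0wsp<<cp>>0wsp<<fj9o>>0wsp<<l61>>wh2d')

Each match becomes a cut point; 2 segments remain.

['7', 'wh2d']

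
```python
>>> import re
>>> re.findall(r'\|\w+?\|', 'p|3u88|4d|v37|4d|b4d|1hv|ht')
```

Since nothing is captured, `findall` lists the 3 matched substrings directly.

['|3u88|', '|v37|', '|b4d|']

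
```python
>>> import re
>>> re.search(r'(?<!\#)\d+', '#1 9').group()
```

A negative assertion filters positions out without eating any characters.
`search` walks the string left to right and returns the first match it finds.
The match spans [3:4] → '9'.

'9'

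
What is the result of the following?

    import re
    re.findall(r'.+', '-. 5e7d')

['-. 5e7d']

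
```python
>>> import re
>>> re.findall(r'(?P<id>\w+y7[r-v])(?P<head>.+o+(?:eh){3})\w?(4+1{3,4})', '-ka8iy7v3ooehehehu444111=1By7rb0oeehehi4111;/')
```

[('ka8iy7v', '3ooeheheh', '444111')]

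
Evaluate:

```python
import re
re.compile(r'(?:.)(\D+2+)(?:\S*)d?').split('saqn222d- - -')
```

This matches any character (non-capturing group); then one or more of a non-digit, then one or more of a literal '2' (captured); then zero or more of a non-whitespace character (non-capturing group); then optionally a literal 'd'.
The group in the pattern means `split` returns the separators' captures alongside the pieces.

['', 'aqn222', ' - -']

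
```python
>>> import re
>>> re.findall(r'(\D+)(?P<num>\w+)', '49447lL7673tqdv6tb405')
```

This matches one or more of a non-digit (captured); then one or more of a word character (captured as 'num').
Matches: at [5:21] match 'lL7673tqdv6tb405', groups = ('lL', '7673tqdv6tb405').
Multiple groups make `findall` return tuples — one 2-tuple for the one match.

[('lL', '7673tqdv6tb405')]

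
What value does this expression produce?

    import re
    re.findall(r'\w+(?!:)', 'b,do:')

A negative assertion filters positions out without eating any characters.
`findall` yields the raw match text (2 of them) because the pattern has no groups.

['b', 'd']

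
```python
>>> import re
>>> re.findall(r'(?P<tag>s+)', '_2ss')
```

This matches one or more of a literal 's' (captured as 'tag').
Walking the string: at [2:4] match 'ss', group 1 = 'ss'.
With a single group, `findall` returns only what that group captured — 1 item.

['ss']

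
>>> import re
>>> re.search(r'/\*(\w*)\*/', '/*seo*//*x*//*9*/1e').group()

`re.search` tries every starting position until one works.
The match spans [0:7] → '/*seo*/'.
Captured: group 1 = 'seo'.

'/*seo*/'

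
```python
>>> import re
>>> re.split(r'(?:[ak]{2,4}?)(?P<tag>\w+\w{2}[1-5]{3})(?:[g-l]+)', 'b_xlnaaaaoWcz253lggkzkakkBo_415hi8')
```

['b_xln', 'aaoWcz253lggkzkakkBo_415', '8']

The pattern matches 2 to 4 of one of [ak] (lazy) (non-capturing group); then one or more of a word character, then exactly 2 of a word character, then exactly 3 of a character in [1-5] (captured as 'tag'); then one or more of a character in [g-l] (non-capturing group).
Matches to split on: at [5:33] → 'aaaaoWcz253lggkzkakkBo_415hi'.
Because the pattern has a capturing group, `split` also inserts each captured text between the pieces.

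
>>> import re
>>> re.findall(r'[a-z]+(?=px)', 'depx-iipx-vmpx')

['de', 'ii', 'vm']

The `(?=…)`/`(?<=…)` assertion just peeks at neighbouring text; it doesn't advance the match position.
Walking the string: at [0:2] → 'de'; at [5:7] → 'ii'; at [10:12] → 'vm'.
No capturing groups, so `findall` returns the 3 full match strings.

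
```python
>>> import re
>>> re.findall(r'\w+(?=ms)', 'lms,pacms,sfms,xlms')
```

['l', 'pac', 'sf', 'xl']

The positive lookaround only admits positions where the adjacent text matches; those characters stay outside the span.
Scanning left to right: at [0:1] → 'l'; at [4:7] → 'pac'; at [10:12] → 'sf'; at [15:17] → 'xl'.
With no groups in the pattern, `findall` gives back each whole match — 4 here.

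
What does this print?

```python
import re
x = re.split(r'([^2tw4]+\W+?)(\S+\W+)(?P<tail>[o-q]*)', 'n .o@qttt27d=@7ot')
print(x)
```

['', 'n .o@', 'qttt27d=@', '', '7ot']

Pattern: one or more of any character except [2tw4], then one or more of a non-word character (lazy) (captured); then one or more of a non-whitespace character, then one or more of a non-word character (captured); then zero or more of a character in [o-q] (captured as 'tail').
Matches to split on: at [0:14] → 'n .o@qttt27d=@'.
Because the pattern has a capturing group, `split` also inserts each captured text between the pieces.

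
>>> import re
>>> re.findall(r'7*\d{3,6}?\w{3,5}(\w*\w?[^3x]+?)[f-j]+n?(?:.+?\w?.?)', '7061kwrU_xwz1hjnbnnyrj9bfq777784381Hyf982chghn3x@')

Pattern: zero or more of the literal '7', then 3 to 6 of a digit (lazy); then 3 to 5 of a word character; then zero or more of a word character, then optionally a word character, then one or more of any character except [3x] (lazy) (captured); then one or more of a character in [f-j], then optionally a literal 'n'; then one or more of any character (lazy), then optionally a word character, then optionally any character (non-capturing group).
Walking the string: at [0:49] match '7061kwrU_xwz1hjnbnnyrj9bfq777784381Hyf982chghn3x@', group 1 = 'xwz1hjnbnnyrj9bfq777784381Hyf982chg'.
With a single group, `findall` returns only what that group captured — 1 item.

['xwz1hjnbnnyrj9bfq777784381Hyf982chg']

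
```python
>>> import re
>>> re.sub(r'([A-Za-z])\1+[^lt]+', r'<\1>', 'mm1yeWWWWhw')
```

'<m>'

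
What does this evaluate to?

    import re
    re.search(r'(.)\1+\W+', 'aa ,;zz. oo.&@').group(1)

'a'

The match spans [0:5] → 'aa ,;'.
Captured: group 1 = 'a'.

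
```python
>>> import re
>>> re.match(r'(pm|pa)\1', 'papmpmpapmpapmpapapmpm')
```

None

After group 1 captures some text, `\1` only succeeds where that same text appears again.
With `match`, the pattern is implicitly anchored at the beginning.
Here the string doesn't start with a match, so the call returns None.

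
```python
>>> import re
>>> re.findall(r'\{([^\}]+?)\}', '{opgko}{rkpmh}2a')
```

Walking the string: at [0:7] match '{opgko}', group 1 = 'opgko'; at [7:14] match '{rkpmh}', group 1 = 'rkpmh'.
One capturing group, so `findall` returns just the captured substring from each match — 2 in all.

['opgko', 'rkpmh']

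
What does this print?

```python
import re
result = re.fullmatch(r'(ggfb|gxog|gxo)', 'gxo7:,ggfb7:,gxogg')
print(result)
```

`re.fullmatch` is like wrapping the pattern in `^…$` (in single-line mode).
Here the string isn't matched end-to-end, so the call returns None.

None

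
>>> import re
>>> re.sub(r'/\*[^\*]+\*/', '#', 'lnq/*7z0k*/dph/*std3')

Matches: at [3:11] → '/*7z0k*/'.
Every occurrence is swapped for '#'.

'lnq#dph/*std3'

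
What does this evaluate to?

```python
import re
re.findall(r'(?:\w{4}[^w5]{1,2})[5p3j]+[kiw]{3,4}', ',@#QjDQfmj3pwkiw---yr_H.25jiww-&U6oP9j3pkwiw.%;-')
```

['QjDQfmj3pwkiw', 'yr_H.25jiww', 'U6oP9j3pkwiw']

`findall` yields the raw match text (3 of them) because the pattern has no groups.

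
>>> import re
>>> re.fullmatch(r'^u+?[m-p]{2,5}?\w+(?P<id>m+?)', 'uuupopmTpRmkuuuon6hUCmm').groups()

('m',)

The match spans [0:23] → 'uuupopmTpRmkuuuon6hUCmm'.
Captured: group 1 = 'm'.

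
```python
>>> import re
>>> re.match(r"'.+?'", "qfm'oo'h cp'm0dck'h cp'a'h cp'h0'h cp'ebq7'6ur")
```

`match` is anchored at position 0; if the pattern doesn't fit there, it returns None.
Here position 0 doesn't satisfy it, so the call returns None.

None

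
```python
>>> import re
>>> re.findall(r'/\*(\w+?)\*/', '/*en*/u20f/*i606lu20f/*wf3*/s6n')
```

['en', 'wf3']

Walking the string: at [0:6] match '/*en*/', group 1 = 'en'; at [21:28] match '/*wf3*/', group 1 = 'wf3'.
One capturing group, so `findall` returns just the captured substring from each match — 2 in all.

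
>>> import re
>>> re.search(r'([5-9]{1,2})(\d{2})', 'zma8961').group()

This matches 1 to 2 of a character in [5-9] (captured); then exactly 2 of a digit (captured).
`re.search` scans for the first position where the pattern succeeds.
The match spans [3:7] → '8961'.
Captured: group 1 = '89', group 2 = '61'.

'8961'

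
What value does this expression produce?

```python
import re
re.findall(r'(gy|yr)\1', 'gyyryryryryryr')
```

['yr', 'yr', 'yr']

The backreference `\1` re-matches whatever the first group consumed, character for character.
Scanning left to right: at [2:6] match 'yryr', group 1 = 'yr'; at [6:10] match 'yryr', group 1 = 'yr'; at [10:14] match 'yryr', group 1 = 'yr'.
Because there's exactly one group, `findall` drops the full match and keeps group 1 from each hit.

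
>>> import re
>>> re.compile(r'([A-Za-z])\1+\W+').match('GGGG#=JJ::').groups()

After group 1 captures some text, `\1` only succeeds where that same text appears again.
With `match`, the pattern is implicitly anchored at the beginning.
The match spans [0:6] → 'GGGG#='.
Captured: group 1 = 'G'.

('G',)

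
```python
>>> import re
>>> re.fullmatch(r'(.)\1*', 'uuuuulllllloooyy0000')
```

None

`re.fullmatch` requires the pattern to consume the entire string.
Here the pattern can't cover the whole string, so the call returns None.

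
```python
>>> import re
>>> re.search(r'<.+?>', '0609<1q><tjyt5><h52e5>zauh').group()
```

The match spans [4:8] → '<1q>'.

'<1q>'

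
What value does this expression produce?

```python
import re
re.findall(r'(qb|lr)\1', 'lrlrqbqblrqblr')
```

`\1` has to match the exact text group 1 already captured.
Scanning left to right: at [0:4] match 'lrlr', group 1 = 'lr'; at [4:8] match 'qbqb', group 1 = 'qb'.
Because there's exactly one group, `findall` drops the full match and keeps group 1 from each hit.

['lr', 'qb']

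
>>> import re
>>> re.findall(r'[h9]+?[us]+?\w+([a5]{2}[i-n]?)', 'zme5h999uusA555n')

This matches one or more of one of [h9] (lazy), then one or more of one of [us] (lazy); then one or more of a word character; then exactly 2 of one of [a5], then optionally a character in [i-n] (captured).
Because there's exactly one group, `findall` drops the full match and keeps group 1 from the one hit.

['55n']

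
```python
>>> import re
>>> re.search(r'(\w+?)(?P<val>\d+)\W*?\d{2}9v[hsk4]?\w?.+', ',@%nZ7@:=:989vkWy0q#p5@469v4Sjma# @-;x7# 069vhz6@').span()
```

(3, 49)

Pattern: one or more of a word character (lazy) (captured); then one or more of a digit (captured as 'val'); then zero or more of a non-word character (lazy), then exactly 2 of a digit; then the literal '9v', then optionally one of [hsk4]; then optionally a word character, then one or more of any character.
The match spans [3:49] → 'nZ7@:=:989vkWy0q#p5@469v4Sjma# @-;x7# 069vhz6@'.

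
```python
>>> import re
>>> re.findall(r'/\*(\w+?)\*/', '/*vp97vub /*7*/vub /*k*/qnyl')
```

['7', 'k']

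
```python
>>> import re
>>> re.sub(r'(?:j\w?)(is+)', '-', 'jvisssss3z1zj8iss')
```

'-3z1z-'

Pattern: the literal 'j', then optionally a word character (non-capturing group); then the literal 'i', then one or more of a literal 's' (captured).
Matches: at [0:8] → 'jvisssss'; at [12:17] → 'j8iss'.
Each match is replaced by '-'.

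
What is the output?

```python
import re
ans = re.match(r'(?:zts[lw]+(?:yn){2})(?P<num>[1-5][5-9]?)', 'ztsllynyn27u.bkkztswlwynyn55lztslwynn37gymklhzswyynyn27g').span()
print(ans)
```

(0, 11)

This matches the literal 'zts', then one or more of one of [lw], then the literal 'yn' repeated 2 times (non-capturing group); then a character in [1-5], then optionally a character in [5-9] (captured as 'num').
`re.match` won't scan ahead — the pattern has to work from the very first character.
The match spans [0:11] → 'ztsllynyn27'.
Captured: group 1 = '27'.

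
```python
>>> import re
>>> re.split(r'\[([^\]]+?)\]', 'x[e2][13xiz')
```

Matches to split on: at [1:5] → '[e2]'.
The group in the pattern means `split` returns the separators' captures alongside the pieces.

['x', 'e2', '[13xiz']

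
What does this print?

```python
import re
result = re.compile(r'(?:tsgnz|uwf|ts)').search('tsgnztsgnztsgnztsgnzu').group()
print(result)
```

tsgnz

Branches in `(...|...)` are attempted left-to-right; the first branch that allows the whole pattern to succeed is taken.
`re.search` tries every starting position until one works.
The match spans [0:5] → 'tsgnz'.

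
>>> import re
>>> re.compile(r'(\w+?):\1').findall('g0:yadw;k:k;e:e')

['k', 'e']

A backreference is literal: `\1` must see the identical characters the first group matched.
With a single group, `findall` returns only what that group captured — 2 items.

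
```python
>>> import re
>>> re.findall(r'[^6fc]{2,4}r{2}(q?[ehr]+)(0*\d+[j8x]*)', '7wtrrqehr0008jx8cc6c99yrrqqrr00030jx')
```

[('qehr', '0008jx8')]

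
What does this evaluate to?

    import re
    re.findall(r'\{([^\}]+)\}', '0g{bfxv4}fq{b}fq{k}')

Because there's exactly one group, `findall` drops the full match and keeps group 1 from each hit.

['bfxv4', 'b', 'k']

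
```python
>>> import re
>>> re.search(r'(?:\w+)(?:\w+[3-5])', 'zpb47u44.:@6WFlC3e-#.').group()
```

'zpb47u44'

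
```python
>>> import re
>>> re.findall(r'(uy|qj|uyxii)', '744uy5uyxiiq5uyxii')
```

['uy', 'uy', 'uy']

Branches in `(...|...)` are attempted left-to-right; the first branch that allows the whole pattern to succeed is taken.
Matches: at [3:5] match 'uy', group 1 = 'uy'; at [6:8] match 'uy', group 1 = 'uy'; at [13:15] match 'uy', group 1 = 'uy'.
One capturing group, so `findall` returns just the captured substring from each match — 3 in all.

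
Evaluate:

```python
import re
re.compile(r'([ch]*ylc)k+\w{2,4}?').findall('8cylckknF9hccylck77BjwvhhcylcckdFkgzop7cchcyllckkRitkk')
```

Pattern: zero or more of one of [ch], then the literal 'ylc' (captured); then one or more of the literal 'k', then 2 to 4 of a word character (lazy).
Lazy quantifiers expand one character at a time until the remainder of the pattern can match.
Scanning left to right: at [1:9] match 'cylckknF', group 1 = 'cylc'; at [10:19] match 'hccylck77', group 1 = 'hccylc'.
Because there's exactly one group, `findall` drops the full match and keeps group 1 from each hit.

['cylc', 'hccylc']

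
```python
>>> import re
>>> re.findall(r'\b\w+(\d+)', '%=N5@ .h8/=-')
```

Pattern: a word boundary (`\b`, zero-width); then one or more of a word character; then one or more of a digit (captured).
Matches: at [2:4] match 'N5', group 1 = '5'; at [7:9] match 'h8', group 1 = '8'.
With a single group, `findall` returns only what that group captured — 2 items.

['5', '8']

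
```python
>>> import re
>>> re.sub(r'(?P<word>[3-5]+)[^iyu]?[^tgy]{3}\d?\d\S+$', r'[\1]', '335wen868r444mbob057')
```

'[335]'

Pattern: one or more of a character in [3-5] (captured as 'word'); then optionally any character except [iyu], then exactly 3 of any character except [tgy]; then optionally a digit, then a digit, then one or more of a non-whitespace character; then anchored at the end.
The replacement refers to a captured group, so each match is rewritten using its own captured text.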